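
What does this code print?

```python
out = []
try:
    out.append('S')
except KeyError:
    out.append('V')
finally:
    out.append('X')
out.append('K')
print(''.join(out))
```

Execution trace: 'S' (try body, no exception) → 'X' (finally) → 'K' (after the try/except). Output: SXK

Answer: SXK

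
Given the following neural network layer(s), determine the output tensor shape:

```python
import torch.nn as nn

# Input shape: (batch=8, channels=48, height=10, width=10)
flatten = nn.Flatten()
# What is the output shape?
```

Input: (8, 48, 10, 10) -> Output: (8, 4800)

Answer: (8, 4800)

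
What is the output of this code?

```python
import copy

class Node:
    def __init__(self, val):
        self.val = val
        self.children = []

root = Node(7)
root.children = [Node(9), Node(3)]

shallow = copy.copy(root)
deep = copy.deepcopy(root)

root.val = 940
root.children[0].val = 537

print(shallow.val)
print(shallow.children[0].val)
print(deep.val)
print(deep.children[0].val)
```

Key concept: deep copy with custom objects.
Step by step:
`root = Node(7)` → root = Node(val=7, children=[])
`root.children = [Node(9), Node(3)]` → root = Node(val=7, children=[Node(val=9, children=[]), Node(val=3, children=[])])
`shallow = copy.copy(root)` → shallow = Node(val=7, children=[Node(val=9, children=[]), Node(val=3, children=[])])
`deep = copy.deepcopy(root)` → deep = Node(val=7, children=[Node(val=9, children=[]), Node(val=3, children=[])])
`root.val = 940` → root = Node(val=940, children=[Node(val=9, children=[]), Node(val=3, children=[])])
`root.children[0].val = 537` → root = Node(val=940, children=[Node(val=537, children=[]), Node(val=3, children=[])]); shallow = Node(val=7, children=[Node(val=537, children=[]), Node(val=3, children=[])])
`print(shallow.val)` → prints 7
`print(shallow.children[0].val)` → prints 537
`print(deep.val)` → prints 7
`print(deep.children[0].val)` → prints 9

Answer:
7
537
7
9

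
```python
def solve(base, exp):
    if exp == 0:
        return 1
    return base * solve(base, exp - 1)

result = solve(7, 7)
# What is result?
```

solve(7, 7) = 7 * 7 * 7 * 7 * 7 * 7 * 7 = 823543

Answer: 823543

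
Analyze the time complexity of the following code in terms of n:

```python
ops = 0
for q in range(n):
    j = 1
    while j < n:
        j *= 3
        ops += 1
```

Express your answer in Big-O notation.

Each loop level contributes: n × log n. Multiplying the contributions gives O(n log n).

Answer: O(n log n)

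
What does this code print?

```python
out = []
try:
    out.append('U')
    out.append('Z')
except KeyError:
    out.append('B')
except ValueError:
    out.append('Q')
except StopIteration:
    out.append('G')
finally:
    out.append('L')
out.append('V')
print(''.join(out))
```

Execution trace: 'U' (try body) → 'Z' (try body, no exception) → 'L' (finally) → 'V' (after the try/except). Output: UZLV

Answer: UZLV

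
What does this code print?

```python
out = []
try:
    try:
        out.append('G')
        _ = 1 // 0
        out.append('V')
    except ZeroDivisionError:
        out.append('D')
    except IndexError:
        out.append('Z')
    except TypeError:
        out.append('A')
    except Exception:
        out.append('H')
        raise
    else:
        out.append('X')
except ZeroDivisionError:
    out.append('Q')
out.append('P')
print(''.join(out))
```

Execution trace: 'G' (inner try body) → 'D' (inner except ZeroDivisionError) → 'P' (after the try/except). Output: GDP

Answer: GDP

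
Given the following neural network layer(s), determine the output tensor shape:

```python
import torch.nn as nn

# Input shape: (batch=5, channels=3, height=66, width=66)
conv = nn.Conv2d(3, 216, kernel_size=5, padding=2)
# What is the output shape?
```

Input: (5, 3, 66, 66) -> Output: (5, 216, 66, 66)

Answer: (5, 216, 66, 66)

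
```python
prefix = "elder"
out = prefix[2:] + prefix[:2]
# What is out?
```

Trace:
`prefix = "elder"` → prefix = 'elder'
`out = prefix[2:] + prefix[:2]` → out = 'derel'
So out = 'derel'

Answer: 'derel'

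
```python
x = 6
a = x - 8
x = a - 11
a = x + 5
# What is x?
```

Trace:
`x = 6` → x = 6
`a = x - 8` → a = -2
`x = a - 11` → x = -13
`a = x + 5` → a = -8
So x = -13

Answer: -13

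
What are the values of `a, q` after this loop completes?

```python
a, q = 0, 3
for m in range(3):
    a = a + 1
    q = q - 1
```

a goes 0→3, q goes 3→0
`a, q` takes the values: (0, 3) → (1, 3) → (1, 2) → (2, 2) → (2, 1) → (3, 1) → (3, 0)

Answer: 3, 0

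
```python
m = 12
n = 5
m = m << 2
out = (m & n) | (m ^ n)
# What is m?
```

Trace:
`m = 12` → m = 12
`n = 5` → n = 5
`m = m << 2` → m = 48
`out = (m & n) | (m ^ n)` → out = 53
So m = 48

Answer: 48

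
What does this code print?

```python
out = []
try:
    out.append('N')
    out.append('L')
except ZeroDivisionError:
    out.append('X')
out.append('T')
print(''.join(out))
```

Execution trace: 'N' (try body) → 'L' (try body, no exception) → 'T' (after the try/except). Output: NLT

Answer: NLT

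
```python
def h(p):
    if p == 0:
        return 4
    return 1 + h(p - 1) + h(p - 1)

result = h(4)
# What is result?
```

h(p) = 1 + 2·h(p-1), h(0)=4. Closed form: (4+1)·2^4 - 1 = 79.

Answer: 79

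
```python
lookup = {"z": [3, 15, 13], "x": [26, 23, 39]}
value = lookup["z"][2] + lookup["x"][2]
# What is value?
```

Trace:
`lookup = {"z": [3, 15, 13], "x": [26, 23, 39]}` → lookup = {'z': [3, 15, 13], 'x': [26, 23, 39]}
`value = lookup["z"][2] + lookup["x"][2]` → value = 52
So value = 52

Answer: 52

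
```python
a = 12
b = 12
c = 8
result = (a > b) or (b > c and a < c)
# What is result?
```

Trace:
`a = 12` → a = 12
`b = 12` → b = 12
`c = 8` → c = 8
`result = (a > b) or (b > c and a < c)` → result = False
So result = False

Answer: False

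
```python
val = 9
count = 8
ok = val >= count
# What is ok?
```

Trace:
`val = 9` → val = 9
`count = 8` → count = 8
`ok = val >= count` → ok = True
So ok = True

Answer: True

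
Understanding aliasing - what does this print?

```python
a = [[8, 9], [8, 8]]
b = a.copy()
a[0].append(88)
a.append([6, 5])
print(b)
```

Key concept: shallow copy with nested lists.
Step by step:
`a = [[8, 9], [8, 8]]` → a = [[8, 9], [8, 8]]
`b = a.copy()` → b = [[8, 9], [8, 8]]
`a[0].append(88)` → a = [[8, 9, 88], [8, 8]]; b = [[8, 9, 88], [8, 8]]
`a.append([6, 5])` → a = [[8, 9, 88], [8, 8], [6, 5]]
`print(b)` → prints [[8, 9, 88], [8, 8]]

Answer: [[8, 9, 88], [8, 8]]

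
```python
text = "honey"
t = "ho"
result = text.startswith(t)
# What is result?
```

Trace:
`text = "honey"` → text = 'honey'
`t = "ho"` → t = 'ho'
`result = text.startswith(t)` → result = True
So result = True

Answer: True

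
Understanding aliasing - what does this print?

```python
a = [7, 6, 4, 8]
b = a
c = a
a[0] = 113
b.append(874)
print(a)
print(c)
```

Key concept: multiple aliases.
Step by step:
`a = [7, 6, 4, 8]` → a = [7, 6, 4, 8]
`b = a` → b = [7, 6, 4, 8] (same object as a)
`c = a` → c = [7, 6, 4, 8] (same object as a, b)
`a[0] = 113` → a = [113, 6, 4, 8] (same object as b, c); b = [113, 6, 4, 8] (same object as a, c); c = [113, 6, 4, 8] (same object as a, b)
`b.append(874)` → a = [113, 6, 4, 8, 874] (same object as b, c); b = [113, 6, 4, 8, 874] (same object as a, c); c = [113, 6, 4, 8, 874] (same object as a, b)
`print(a)` → prints [113, 6, 4, 8, 874]
`print(c)` → prints [113, 6, 4, 8, 874]

Answer:
[113, 6, 4, 8, 874]
[113, 6, 4, 8, 874]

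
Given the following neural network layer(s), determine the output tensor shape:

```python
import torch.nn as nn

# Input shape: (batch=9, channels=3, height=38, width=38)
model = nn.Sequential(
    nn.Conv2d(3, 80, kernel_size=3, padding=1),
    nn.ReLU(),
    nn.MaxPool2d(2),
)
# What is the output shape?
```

Input: (9, 3, 38, 38) -> after Conv2d: (9, 80, 38, 38) -> after ReLU: (9, 80, 38, 38) -> Output: (9, 80, 19, 19)

Answer: (9, 80, 19, 19)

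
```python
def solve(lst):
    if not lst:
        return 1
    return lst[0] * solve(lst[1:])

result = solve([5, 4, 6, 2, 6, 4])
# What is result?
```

Product over [5, 4, 6, 2, 6, 4] = 5 * 4 * 6 * 2 * 6 * 4 = 5760

Answer: 5760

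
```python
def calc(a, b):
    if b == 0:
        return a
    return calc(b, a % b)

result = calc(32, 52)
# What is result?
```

calc(32, 52) -> calc(52, 32) -> calc(32, 20) -> calc(20, 12) -> calc(12, 8) -> calc(8, 4) -> calc(4, 0) -> 4

Answer: 4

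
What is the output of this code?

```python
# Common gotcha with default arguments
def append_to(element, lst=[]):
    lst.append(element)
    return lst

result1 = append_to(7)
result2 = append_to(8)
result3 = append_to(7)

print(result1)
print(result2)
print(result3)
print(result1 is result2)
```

Key concept: mutable default argument gotcha.
Step by step:
`result1 = append_to(7)` → result1 = [7]
`result2 = append_to(8)` → result1 = [7, 8] (same object as result2); result2 = [7, 8] (same object as result1)
`result3 = append_to(7)` → result1 = [7, 8, 7] (same object as result2, result3); result2 = [7, 8, 7] (same object as result1, result3); result3 = [7, 8, 7] (same object as result1, result2)
`print(result1)` → prints [7, 8, 7]
`print(result2)` → prints [7, 8, 7]
`print(result3)` → prints [7, 8, 7]
`print(result1 is result2)` → prints True

Answer:
[7, 8, 7]
[7, 8, 7]
[7, 8, 7]
True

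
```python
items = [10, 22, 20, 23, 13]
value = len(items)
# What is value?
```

Trace:
`items = [10, 22, 20, 23, 13]` → items = [10, 22, 20, 23, 13]
`value = len(items)` → value = 5
So value = 5

Answer: 5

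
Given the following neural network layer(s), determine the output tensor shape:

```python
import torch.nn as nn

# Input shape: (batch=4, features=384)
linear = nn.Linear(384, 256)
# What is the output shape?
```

Input: (4, 384) -> Output: (4, 256)

Answer: (4, 256)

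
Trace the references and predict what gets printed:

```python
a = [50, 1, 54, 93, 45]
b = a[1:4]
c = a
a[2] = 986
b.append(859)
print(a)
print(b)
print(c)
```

Key concept: slice vs alias.
Step by step:
`a = [50, 1, 54, 93, 45]` → a = [50, 1, 54, 93, 45]
`b = a[1:4]` → b = [1, 54, 93]
`c = a` → c = [50, 1, 54, 93, 45] (same object as a)
`a[2] = 986` → a = [50, 1, 986, 93, 45] (same object as c); c = [50, 1, 986, 93, 45] (same object as a)
`b.append(859)` → b = [1, 54, 93, 859]
`print(a)` → prints [50, 1, 986, 93, 45]
`print(b)` → prints [1, 54, 93, 859]
`print(c)` → prints [50, 1, 986, 93, 45]

Answer:
[50, 1, 986, 93, 45]
[1, 54, 93, 859]
[50, 1, 986, 93, 45]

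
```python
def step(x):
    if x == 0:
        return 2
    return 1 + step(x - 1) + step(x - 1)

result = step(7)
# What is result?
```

step(x) = 1 + 2·step(x-1), step(0)=2. Closed form: (2+1)·2^7 - 1 = 383.

Answer: 383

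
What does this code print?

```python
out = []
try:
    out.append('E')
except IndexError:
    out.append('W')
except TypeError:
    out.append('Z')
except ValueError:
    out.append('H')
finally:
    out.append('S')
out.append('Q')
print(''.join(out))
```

Execution trace: 'E' (try body, no exception) → 'S' (finally) → 'Q' (after the try/except). Output: ESQ

Answer: ESQ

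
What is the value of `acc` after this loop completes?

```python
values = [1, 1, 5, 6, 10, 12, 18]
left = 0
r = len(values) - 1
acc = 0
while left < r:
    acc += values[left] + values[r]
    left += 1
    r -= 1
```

Sum of pairs from ends
`acc` takes the values: 0 → 19 → 32 → 47

Answer: 47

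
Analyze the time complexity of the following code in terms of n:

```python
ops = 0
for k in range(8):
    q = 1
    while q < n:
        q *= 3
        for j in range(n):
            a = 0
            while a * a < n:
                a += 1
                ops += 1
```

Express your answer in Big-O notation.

Each loop level contributes: 1 × log n × n × √n. Multiplying the contributions gives O(n√n log n).

Answer: O(n√n log n)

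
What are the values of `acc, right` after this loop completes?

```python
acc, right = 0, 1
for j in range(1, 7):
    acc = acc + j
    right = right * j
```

Sum and factorial of 1 to 6
`acc, right` takes the values: (0, 1) → (1, 1) → (3, 1) → (3, 2) → (6, 2) → (6, 6) → (10, 6) → (10, 24) → (15, 24) → (15, 120) → (21, 120) → (21, 720)

Answer: 21, 720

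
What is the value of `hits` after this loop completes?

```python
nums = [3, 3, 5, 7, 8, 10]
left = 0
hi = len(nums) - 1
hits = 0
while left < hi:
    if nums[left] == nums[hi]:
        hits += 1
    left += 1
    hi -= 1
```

Count matching pairs from ends
`hits` takes the values: 0

Answer: 0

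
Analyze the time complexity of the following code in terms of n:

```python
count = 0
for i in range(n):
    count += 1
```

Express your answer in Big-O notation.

Each loop level contributes: n. Multiplying the contributions gives O(n).

Answer: O(n)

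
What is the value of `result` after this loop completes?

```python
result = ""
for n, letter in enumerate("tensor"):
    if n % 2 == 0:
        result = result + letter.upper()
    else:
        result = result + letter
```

Uppercase even positions in 'tensor'
`result` takes the values: "" → "T" → "Te" → "TeN" → "TeNs" → "TeNsO" → "TeNsOr"

Answer: "TeNsOr"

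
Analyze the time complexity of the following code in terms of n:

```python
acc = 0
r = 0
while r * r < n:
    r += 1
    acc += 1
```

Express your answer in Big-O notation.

Each loop level contributes: √n. Multiplying the contributions gives O(√n).

Answer: O(√n)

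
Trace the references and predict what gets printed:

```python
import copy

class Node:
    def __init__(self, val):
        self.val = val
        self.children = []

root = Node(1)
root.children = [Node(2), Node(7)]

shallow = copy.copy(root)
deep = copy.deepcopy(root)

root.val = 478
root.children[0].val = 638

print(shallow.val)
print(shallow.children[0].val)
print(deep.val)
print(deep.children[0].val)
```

Key concept: deep copy with custom objects.
Step by step:
`root = Node(1)` → root = Node(val=1, children=[])
`root.children = [Node(2), Node(7)]` → root = Node(val=1, children=[Node(val=2, children=[]), Node(val=7, children=[])])
`shallow = copy.copy(root)` → shallow = Node(val=1, children=[Node(val=2, children=[]), Node(val=7, children=[])])
`deep = copy.deepcopy(root)` → deep = Node(val=1, children=[Node(val=2, children=[]), Node(val=7, children=[])])
`root.val = 478` → root = Node(val=478, children=[Node(val=2, children=[]), Node(val=7, children=[])])
`root.children[0].val = 638` → root = Node(val=478, children=[Node(val=638, children=[]), Node(val=7, children=[])]); shallow = Node(val=1, children=[Node(val=638, children=[]), Node(val=7, children=[])])
`print(shallow.val)` → prints 1
`print(shallow.children[0].val)` → prints 638
`print(deep.val)` → prints 1
`print(deep.children[0].val)` → prints 2

Answer:
1
638
1
2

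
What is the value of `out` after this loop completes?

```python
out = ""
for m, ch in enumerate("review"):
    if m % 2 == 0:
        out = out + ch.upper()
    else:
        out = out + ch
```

Uppercase even positions in 'review'
`out` takes the values: "" → "R" → "Re" → "ReV" → "ReVi" → "ReViE" → "ReViEw"

Answer: "ReViEw"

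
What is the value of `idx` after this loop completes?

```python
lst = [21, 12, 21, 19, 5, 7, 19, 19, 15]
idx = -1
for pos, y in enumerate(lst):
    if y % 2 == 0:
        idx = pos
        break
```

First even number index in [21, 12, 21, 19, 5, 7, 19, 19, 15]
`idx` takes the values: -1 → 1

Answer: 1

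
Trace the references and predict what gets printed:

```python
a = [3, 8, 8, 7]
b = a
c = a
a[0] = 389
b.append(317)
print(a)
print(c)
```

Key concept: multiple aliases.
Step by step:
`a = [3, 8, 8, 7]` → a = [3, 8, 8, 7]
`b = a` → b = [3, 8, 8, 7] (same object as a)
`c = a` → c = [3, 8, 8, 7] (same object as a, b)
`a[0] = 389` → a = [389, 8, 8, 7] (same object as b, c); b = [389, 8, 8, 7] (same object as a, c); c = [389, 8, 8, 7] (same object as a, b)
`b.append(317)` → a = [389, 8, 8, 7, 317] (same object as b, c); b = [389, 8, 8, 7, 317] (same object as a, c); c = [389, 8, 8, 7, 317] (same object as a, b)
`print(a)` → prints [389, 8, 8, 7, 317]
`print(c)` → prints [389, 8, 8, 7, 317]

Answer:
[389, 8, 8, 7, 317]
[389, 8, 8, 7, 317]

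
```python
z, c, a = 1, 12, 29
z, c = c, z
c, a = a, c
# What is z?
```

Trace:
`z, c, a = 1, 12, 29` → z = 1; c = 12; a = 29
`z, c = c, z` → z = 12; c = 1
`c, a = a, c` → c = 29; a = 1
So z = 12

Answer: 12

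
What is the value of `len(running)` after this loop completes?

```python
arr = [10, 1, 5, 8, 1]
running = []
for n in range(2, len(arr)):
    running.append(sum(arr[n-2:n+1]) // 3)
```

Number of 3-element averages
`running` takes the values: [] → [5] → [5, 4] → [5, 4, 4]
So `len(running)` = 3

Answer: 3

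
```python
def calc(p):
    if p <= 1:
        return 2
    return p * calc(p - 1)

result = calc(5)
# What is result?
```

calc(5) = 5 * 4 * 3 * 2 * 2 = 240

Answer: 240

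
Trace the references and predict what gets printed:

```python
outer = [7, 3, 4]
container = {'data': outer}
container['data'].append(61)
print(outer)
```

Key concept: dict holds reference to list.
Step by step:
`outer = [7, 3, 4]` → outer = [7, 3, 4]
`container = {'data': outer}` → container = {'data': [7, 3, 4]}
`container['data'].append(61)` → outer = [7, 3, 4, 61]; container = {'data': [7, 3, 4, 61]}
`print(outer)` → prints [7, 3, 4, 61]

Answer: [7, 3, 4, 61]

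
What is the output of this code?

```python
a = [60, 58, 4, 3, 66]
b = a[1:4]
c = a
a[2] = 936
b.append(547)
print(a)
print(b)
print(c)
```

Key concept: slice vs alias.
Step by step:
`a = [60, 58, 4, 3, 66]` → a = [60, 58, 4, 3, 66]
`b = a[1:4]` → b = [58, 4, 3]
`c = a` → c = [60, 58, 4, 3, 66] (same object as a)
`a[2] = 936` → a = [60, 58, 936, 3, 66] (same object as c); c = [60, 58, 936, 3, 66] (same object as a)
`b.append(547)` → b = [58, 4, 3, 547]
`print(a)` → prints [60, 58, 936, 3, 66]
`print(b)` → prints [58, 4, 3, 547]
`print(c)` → prints [60, 58, 936, 3, 66]

Answer:
[60, 58, 936, 3, 66]
[58, 4, 3, 547]
[60, 58, 936, 3, 66]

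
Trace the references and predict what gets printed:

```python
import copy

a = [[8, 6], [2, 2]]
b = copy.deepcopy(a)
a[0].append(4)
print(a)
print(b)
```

Key concept: deep copy is fully independent.
Step by step:
`a = [[8, 6], [2, 2]]` → a = [[8, 6], [2, 2]]
`b = copy.deepcopy(a)` → b = [[8, 6], [2, 2]]
`a[0].append(4)` → a = [[8, 6, 4], [2, 2]]
`print(a)` → prints [[8, 6, 4], [2, 2]]
`print(b)` → prints [[8, 6], [2, 2]]

Answer:
[[8, 6, 4], [2, 2]]
[[8, 6], [2, 2]]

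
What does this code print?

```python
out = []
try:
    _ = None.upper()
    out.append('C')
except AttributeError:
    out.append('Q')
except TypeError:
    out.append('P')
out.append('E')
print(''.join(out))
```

Execution trace: 'Q' (except AttributeError) → 'E' (after the try/except). Output: QE

Answer: QE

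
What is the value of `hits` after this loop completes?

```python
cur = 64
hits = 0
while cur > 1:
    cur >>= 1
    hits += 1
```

Count right shifts until 1
`hits` takes the values: 0 → 1 → 2 → 3 → 4 → 5 → 6

Answer: 6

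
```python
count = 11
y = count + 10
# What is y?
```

Trace:
`count = 11` → count = 11
`y = count + 10` → y = 21
So y = 21

Answer: 21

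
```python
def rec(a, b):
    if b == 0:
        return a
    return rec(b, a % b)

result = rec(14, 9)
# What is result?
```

rec(14, 9) -> rec(9, 5) -> rec(5, 4) -> rec(4, 1) -> rec(1, 0) -> 1

Answer: 1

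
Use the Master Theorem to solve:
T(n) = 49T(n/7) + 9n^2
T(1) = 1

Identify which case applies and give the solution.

a=49, b=7, f(n)=9n^2. log_7(49) = 2. Since c=2 = 2, Case 2 applies: T(n) = Θ(n^log_b(a) · log n) = O(n^2 log n).

Answer: O(n^2 log n) - Case 2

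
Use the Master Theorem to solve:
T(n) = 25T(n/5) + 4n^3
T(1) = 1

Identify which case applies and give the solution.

a=25, b=5, f(n)=4n^3. log_5(25) = 2. Since c=3 > 2 and the regularity condition holds (25(n/5)^3 = (25/5^3)n^3 with 25/5^3 < 1), Case 3 applies: T(n) = Θ(f(n)) = O(n^3).

Answer: O(n^3) - Case 3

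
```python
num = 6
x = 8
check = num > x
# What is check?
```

Trace:
`num = 6` → num = 6
`x = 8` → x = 8
`check = num > x` → check = False
So check = False

Answer: False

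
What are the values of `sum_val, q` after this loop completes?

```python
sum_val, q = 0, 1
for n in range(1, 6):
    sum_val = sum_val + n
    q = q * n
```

Sum and factorial of 1 to 5
`sum_val, q` takes the values: (0, 1) → (1, 1) → (3, 1) → (3, 2) → (6, 2) → (6, 6) → (10, 6) → (10, 24) → (15, 24) → (15, 120)

Answer: 15, 120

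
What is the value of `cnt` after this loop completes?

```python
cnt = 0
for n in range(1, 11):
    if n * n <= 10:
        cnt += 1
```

Count numbers where n² ≤ 10
`cnt` takes the values: 0 → 1 → 2 → 3

Answer: 3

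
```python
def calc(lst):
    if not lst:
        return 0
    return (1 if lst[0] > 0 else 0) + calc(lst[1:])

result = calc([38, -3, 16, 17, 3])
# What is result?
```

Count of positive elements in [38, -3, 16, 17, 3] = 4

Answer: 4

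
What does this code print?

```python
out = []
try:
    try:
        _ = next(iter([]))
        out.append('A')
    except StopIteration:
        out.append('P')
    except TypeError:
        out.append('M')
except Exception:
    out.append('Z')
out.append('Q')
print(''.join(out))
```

Execution trace: 'P' (inner except StopIteration) → 'Q' (after the try/except). Output: PQ

Answer: PQ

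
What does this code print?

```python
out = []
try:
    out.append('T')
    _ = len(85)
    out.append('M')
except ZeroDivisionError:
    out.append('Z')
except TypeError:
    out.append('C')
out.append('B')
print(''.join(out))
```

Execution trace: 'T' (try body) → 'C' (except TypeError) → 'B' (after the try/except). Output: TCB

Answer: TCB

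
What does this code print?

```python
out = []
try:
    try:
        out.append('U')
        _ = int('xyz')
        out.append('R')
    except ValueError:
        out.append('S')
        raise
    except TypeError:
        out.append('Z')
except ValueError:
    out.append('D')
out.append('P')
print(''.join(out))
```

Execution trace: 'U' (inner try body) → 'S' (inner except ValueError) → 'D' (outer except ValueError) → 'P' (after the try/except). Output: USDP

Answer: USDP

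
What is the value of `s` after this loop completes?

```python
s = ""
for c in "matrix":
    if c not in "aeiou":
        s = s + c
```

Remove vowels from 'matrix'
`s` takes the values: "" → "m" → "mt" → "mtr" → "mtrx"

Answer: "mtrx"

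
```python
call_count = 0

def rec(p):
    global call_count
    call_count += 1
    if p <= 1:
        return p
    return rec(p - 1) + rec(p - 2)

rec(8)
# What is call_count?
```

Calls(p) = 1 + Calls(p-1) + Calls(p-2); Calls(0)=Calls(1)=1. For p=8 this gives 67.

Answer: 67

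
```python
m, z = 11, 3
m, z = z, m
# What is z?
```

Trace:
`m, z = 11, 3` → m = 11; z = 3
`m, z = z, m` → m = 3; z = 11
So z = 11

Answer: 11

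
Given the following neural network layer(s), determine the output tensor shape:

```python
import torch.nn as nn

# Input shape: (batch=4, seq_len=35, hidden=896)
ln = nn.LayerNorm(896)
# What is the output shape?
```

Input: (4, 35, 896) -> Output: (4, 35, 896)

Answer: (4, 35, 896)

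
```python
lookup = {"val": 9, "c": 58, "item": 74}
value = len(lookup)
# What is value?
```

Trace:
`lookup = {"val": 9, "c": 58, "item": 74}` → lookup = {'val': 9, 'c': 58, 'item': 74}
`value = len(lookup)` → value = 3
So value = 3

Answer: 3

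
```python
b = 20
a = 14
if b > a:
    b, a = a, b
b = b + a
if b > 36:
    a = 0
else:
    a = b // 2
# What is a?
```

Trace:
`b = 20` → b = 20
`a = 14` → a = 14
`if b > a: ...` → b > a is True → b = 14; a = 20
`b = b + a` → b = 34
`if b > 36: ...` → b > 36 is False, take else branch → a = 17
So a = 17

Answer: 17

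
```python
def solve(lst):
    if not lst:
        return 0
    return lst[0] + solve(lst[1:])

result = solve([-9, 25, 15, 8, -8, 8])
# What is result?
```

(-9) + 25 + 15 + 8 + (-8) + 8 + 0 = 39

Answer: 39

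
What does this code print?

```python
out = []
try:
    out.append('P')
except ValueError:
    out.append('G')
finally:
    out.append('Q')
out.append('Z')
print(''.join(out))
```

Execution trace: 'P' (try body, no exception) → 'Q' (finally) → 'Z' (after the try/except). Output: PQZ

Answer: PQZ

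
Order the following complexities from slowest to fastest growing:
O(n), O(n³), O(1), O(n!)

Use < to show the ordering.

Ordered by growth rate: O(1) < O(n) < O(n³) < O(n!)

Answer: O(1) < O(n) < O(n³) < O(n!)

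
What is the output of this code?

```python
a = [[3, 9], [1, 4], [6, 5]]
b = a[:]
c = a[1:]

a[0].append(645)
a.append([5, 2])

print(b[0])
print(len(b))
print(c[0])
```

Key concept: slice with nested mutation.
Step by step:
`a = [[3, 9], [1, 4], [6, 5]]` → a = [[3, 9], [1, 4], [6, 5]]
`b = a[:]` → b = [[3, 9], [1, 4], [6, 5]]
`c = a[1:]` → c = [[1, 4], [6, 5]]
`a[0].append(645)` → a = [[3, 9, 645], [1, 4], [6, 5]]; b = [[3, 9, 645], [1, 4], [6, 5]]
`a.append([5, 2])` → a = [[3, 9, 645], [1, 4], [6, 5], [5, 2]]
`print(b[0])` → prints [3, 9, 645]
`print(len(b))` → prints 3
`print(c[0])` → prints [1, 4]

Answer:
[3, 9, 645]
3
[1, 4]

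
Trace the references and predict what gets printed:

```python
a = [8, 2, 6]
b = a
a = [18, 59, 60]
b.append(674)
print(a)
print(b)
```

Key concept: rebinding vs mutation: a is rebound to a new list, b still points at the original.
Step by step:
`a = [8, 2, 6]` → a = [8, 2, 6]
`b = a` → b = [8, 2, 6] (same object as a)
`a = [18, 59, 60]` → a = [18, 59, 60]
`b.append(674)` → b = [8, 2, 6, 674]
`print(a)` → prints [18, 59, 60]
`print(b)` → prints [8, 2, 6, 674]

Answer:
[18, 59, 60]
[8, 2, 6, 674]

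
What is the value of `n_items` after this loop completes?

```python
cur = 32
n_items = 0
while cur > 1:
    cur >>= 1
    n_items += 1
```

Count right shifts until 1
`n_items` takes the values: 0 → 1 → 2 → 3 → 4 → 5

Answer: 5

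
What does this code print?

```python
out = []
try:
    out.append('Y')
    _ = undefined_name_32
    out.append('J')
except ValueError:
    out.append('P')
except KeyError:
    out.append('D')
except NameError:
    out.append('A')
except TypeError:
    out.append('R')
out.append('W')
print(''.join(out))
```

Execution trace: 'Y' (try body) → 'A' (except NameError) → 'W' (after the try/except). Output: YAW

Answer: YAW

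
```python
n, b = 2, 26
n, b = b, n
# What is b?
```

Trace:
`n, b = 2, 26` → n = 2; b = 26
`n, b = b, n` → n = 26; b = 2
So b = 2

Answer: 2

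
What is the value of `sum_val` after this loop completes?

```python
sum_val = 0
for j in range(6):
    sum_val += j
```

Sum of 0 to 5 = 15
`sum_val` takes the values: 0 → 1 → 3 → 6 → 10 → 15

Answer: 15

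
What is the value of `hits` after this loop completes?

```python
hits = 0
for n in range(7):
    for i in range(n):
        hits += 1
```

Triangle number: 0+1+2+...+6
`hits` takes the values: 0 → 1 → 2 → 3 → 4 → 5 → 6 → 7 → 8 → 9 → 10 → 11 → 12 → 13 → 14 → 15 → 16 → 17 → 18 → 19 → 20 → 21

Answer: 21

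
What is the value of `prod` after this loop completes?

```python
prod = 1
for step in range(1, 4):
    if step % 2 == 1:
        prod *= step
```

Product of odd numbers 1 to 3
`prod` takes the values: 1 → 3

Answer: 3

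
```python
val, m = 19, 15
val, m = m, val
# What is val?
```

Trace:
`val, m = 19, 15` → val = 19; m = 15
`val, m = m, val` → val = 15; m = 19
So val = 15

Answer: 15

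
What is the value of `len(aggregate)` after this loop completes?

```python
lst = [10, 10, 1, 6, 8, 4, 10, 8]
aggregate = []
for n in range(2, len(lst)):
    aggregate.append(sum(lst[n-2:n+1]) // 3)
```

Number of 3-element averages
`aggregate` takes the values: [] → [7] → [7, 5] → [7, 5, 5] → [7, 5, 5, 6] → [7, 5, 5, 6, 7] → [7, 5, 5, 6, 7, 7]
So `len(aggregate)` = 6

Answer: 6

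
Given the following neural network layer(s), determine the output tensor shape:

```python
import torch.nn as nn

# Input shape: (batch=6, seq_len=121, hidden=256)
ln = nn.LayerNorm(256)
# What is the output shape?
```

Input: (6, 121, 256) -> Output: (6, 121, 256)

Answer: (6, 121, 256)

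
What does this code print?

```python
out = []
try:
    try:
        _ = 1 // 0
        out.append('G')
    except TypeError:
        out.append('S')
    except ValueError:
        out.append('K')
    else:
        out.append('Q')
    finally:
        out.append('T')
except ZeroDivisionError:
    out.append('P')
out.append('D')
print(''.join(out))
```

Execution trace: 'T' (finally) → 'P' (outer except ZeroDivisionError) → 'D' (after the try/except). Output: TPD

Answer: TPD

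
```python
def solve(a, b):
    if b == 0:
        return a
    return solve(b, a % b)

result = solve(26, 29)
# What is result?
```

solve(26, 29) -> solve(29, 26) -> solve(26, 3) -> solve(3, 2) -> solve(2, 1) -> solve(1, 0) -> 1

Answer: 1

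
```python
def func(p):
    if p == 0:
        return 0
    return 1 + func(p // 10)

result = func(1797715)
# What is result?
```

Count of digits of 1797715: 7

Answer: 7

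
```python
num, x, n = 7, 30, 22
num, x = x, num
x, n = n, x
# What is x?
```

Trace:
`num, x, n = 7, 30, 22` → num = 7; x = 30; n = 22
`num, x = x, num` → num = 30; x = 7
`x, n = n, x` → x = 22; n = 7
So x = 22

Answer: 22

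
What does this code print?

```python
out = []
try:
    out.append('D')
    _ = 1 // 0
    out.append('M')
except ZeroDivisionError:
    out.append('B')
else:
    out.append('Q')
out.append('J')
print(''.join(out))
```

Execution trace: 'D' (try body) → 'B' (except ZeroDivisionError) → 'J' (after the try/except). Output: DBJ

Answer: DBJ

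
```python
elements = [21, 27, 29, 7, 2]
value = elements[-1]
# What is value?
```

Trace:
`elements = [21, 27, 29, 7, 2]` → elements = [21, 27, 29, 7, 2]
`value = elements[-1]` → value = 2
So value = 2

Answer: 2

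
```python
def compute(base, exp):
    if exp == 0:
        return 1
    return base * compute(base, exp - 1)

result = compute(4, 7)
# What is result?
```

compute(4, 7) = 4 * 4 * 4 * 4 * 4 * 4 * 4 = 16384

Answer: 16384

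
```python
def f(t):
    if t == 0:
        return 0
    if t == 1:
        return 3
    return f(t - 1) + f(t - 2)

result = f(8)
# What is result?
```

Build up from base cases: f(0)=0, f(1)=3, f(2)=3, f(3)=6, f(4)=9, f(5)=15, f(6)=24, ..., f(8)=63

Answer: 63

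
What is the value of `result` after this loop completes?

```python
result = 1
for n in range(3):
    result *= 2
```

2^3 = 8
`result` takes the values: 1 → 2 → 4 → 8

Answer: 8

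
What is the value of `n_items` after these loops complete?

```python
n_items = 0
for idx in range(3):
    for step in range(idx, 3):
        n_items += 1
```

Upper triangle: 3 + 2 + ... + 1
`n_items` takes the values: 0 → 1 → 2 → 3 → 4 → 5 → 6

Answer: 6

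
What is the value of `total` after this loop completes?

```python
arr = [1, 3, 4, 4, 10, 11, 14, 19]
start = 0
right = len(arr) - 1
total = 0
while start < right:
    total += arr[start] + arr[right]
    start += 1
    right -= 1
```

Sum of pairs from ends
`total` takes the values: 0 → 20 → 37 → 52 → 66

Answer: 66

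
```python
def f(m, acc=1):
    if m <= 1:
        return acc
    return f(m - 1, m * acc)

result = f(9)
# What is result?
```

Accumulator trace (n, acc): (9, 1) -> (8, 9) -> (7, 72) -> (6, 504) -> (5, 3024) -> (4, 15120) -> (3, 60480) -> (2, 181440) -> (1, 362880) -> return 362880

Answer: 362880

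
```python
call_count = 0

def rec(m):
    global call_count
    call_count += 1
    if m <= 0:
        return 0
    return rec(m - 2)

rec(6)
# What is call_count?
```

Linear recursion stepping by 2: 4 calls from m=6 down to ≤0.

Answer: 4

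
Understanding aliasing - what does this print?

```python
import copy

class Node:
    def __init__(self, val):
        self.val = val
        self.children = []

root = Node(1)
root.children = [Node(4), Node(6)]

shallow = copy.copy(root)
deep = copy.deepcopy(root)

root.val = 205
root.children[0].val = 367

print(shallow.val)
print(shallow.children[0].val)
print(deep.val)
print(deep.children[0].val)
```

Key concept: deep copy with custom objects.
Step by step:
`root = Node(1)` → root = Node(val=1, children=[])
`root.children = [Node(4), Node(6)]` → root = Node(val=1, children=[Node(val=4, children=[]), Node(val=6, children=[])])
`shallow = copy.copy(root)` → shallow = Node(val=1, children=[Node(val=4, children=[]), Node(val=6, children=[])])
`deep = copy.deepcopy(root)` → deep = Node(val=1, children=[Node(val=4, children=[]), Node(val=6, children=[])])
`root.val = 205` → root = Node(val=205, children=[Node(val=4, children=[]), Node(val=6, children=[])])
`root.children[0].val = 367` → root = Node(val=205, children=[Node(val=367, children=[]), Node(val=6, children=[])]); shallow = Node(val=1, children=[Node(val=367, children=[]), Node(val=6, children=[])])
`print(shallow.val)` → prints 1
`print(shallow.children[0].val)` → prints 367
`print(deep.val)` → prints 1
`print(deep.children[0].val)` → prints 4

Answer:
1
367
1
4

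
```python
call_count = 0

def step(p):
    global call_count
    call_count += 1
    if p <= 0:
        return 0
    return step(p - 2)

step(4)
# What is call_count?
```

Linear recursion stepping by 2: 3 calls from p=4 down to ≤0.

Answer: 3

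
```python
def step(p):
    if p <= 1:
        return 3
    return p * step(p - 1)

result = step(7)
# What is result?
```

step(7) = 7 * 6 * 5 * 4 * 3 * 2 * 3 = 15120

Answer: 15120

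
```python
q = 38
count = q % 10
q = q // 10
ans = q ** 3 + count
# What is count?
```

Trace:
`q = 38` → q = 38
`count = q % 10` → count = 8
`q = q // 10` → q = 3
`ans = q ** 3 + count` → ans = 35
So count = 8

Answer: 8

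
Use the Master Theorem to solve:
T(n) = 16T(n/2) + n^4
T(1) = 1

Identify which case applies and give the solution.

a=16, b=2, f(n)=n^4. log_2(16) = 4. Since c=4 = 4, Case 2 applies: T(n) = Θ(n^log_b(a) · log n) = O(n^4 log n).

Answer: O(n^4 log n) - Case 2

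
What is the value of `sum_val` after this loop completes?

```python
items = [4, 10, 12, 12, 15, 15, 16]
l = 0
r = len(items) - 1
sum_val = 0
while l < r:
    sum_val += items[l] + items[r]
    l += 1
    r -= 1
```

Sum of pairs from ends
`sum_val` takes the values: 0 → 20 → 45 → 72

Answer: 72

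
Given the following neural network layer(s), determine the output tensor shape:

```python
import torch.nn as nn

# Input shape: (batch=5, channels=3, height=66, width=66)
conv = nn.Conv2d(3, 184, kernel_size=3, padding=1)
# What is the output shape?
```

Input: (5, 3, 66, 66) -> Output: (5, 184, 66, 66)

Answer: (5, 184, 66, 66)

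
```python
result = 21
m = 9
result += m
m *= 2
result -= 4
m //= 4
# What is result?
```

Trace:
`result = 21` → result = 21
`m = 9` → m = 9
`result += m` → result = 30
`m *= 2` → m = 18
`result -= 4` → result = 26
`m //= 4` → m = 4
So result = 26

Answer: 26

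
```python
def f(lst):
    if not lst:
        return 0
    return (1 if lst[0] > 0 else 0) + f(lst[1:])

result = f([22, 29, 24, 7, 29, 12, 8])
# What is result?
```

Count of positive elements in [22, 29, 24, 7, 29, 12, 8] = 7

Answer: 7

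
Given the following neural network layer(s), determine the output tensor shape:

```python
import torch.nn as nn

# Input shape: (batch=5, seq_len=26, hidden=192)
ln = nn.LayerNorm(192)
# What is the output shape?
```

Input: (5, 26, 192) -> Output: (5, 26, 192)

Answer: (5, 26, 192)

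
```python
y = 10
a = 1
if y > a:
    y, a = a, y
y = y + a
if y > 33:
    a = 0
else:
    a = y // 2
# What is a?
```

Trace:
`y = 10` → y = 10
`a = 1` → a = 1
`if y > a: ...` → y > a is True → y = 1; a = 10
`y = y + a` → y = 11
`if y > 33: ...` → y > 33 is False, take else branch → a = 5
So a = 5

Answer: 5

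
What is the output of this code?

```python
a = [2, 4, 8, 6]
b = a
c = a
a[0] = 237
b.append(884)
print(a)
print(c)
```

Key concept: multiple aliases.
Step by step:
`a = [2, 4, 8, 6]` → a = [2, 4, 8, 6]
`b = a` → b = [2, 4, 8, 6] (same object as a)
`c = a` → c = [2, 4, 8, 6] (same object as a, b)
`a[0] = 237` → a = [237, 4, 8, 6] (same object as b, c); b = [237, 4, 8, 6] (same object as a, c); c = [237, 4, 8, 6] (same object as a, b)
`b.append(884)` → a = [237, 4, 8, 6, 884] (same object as b, c); b = [237, 4, 8, 6, 884] (same object as a, c); c = [237, 4, 8, 6, 884] (same object as a, b)
`print(a)` → prints [237, 4, 8, 6, 884]
`print(c)` → prints [237, 4, 8, 6, 884]

Answer:
[237, 4, 8, 6, 884]
[237, 4, 8, 6, 884]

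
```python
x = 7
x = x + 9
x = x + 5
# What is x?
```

Trace:
`x = 7` → x = 7
`x = x + 9` → x = 16
`x = x + 5` → x = 21
So x = 21

Answer: 21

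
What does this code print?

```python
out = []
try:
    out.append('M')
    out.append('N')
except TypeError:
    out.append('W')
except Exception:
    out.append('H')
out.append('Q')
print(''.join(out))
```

Execution trace: 'M' (try body) → 'N' (try body, no exception) → 'Q' (after the try/except). Output: MNQ

Answer: MNQ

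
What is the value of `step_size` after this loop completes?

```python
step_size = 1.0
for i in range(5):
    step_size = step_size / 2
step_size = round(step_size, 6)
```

Halving LR 5 times: 1 / 2^5
`step_size` takes the values: 1.0 → 0.5 → 0.25 → 0.125 → 0.0625 → 0.03125

Answer: 0.03125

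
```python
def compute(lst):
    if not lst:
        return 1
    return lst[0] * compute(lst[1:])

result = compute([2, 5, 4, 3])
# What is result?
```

Product over [2, 5, 4, 3] = 2 * 5 * 4 * 3 = 120

Answer: 120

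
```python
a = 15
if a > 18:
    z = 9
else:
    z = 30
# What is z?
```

Trace:
`a = 15` → a = 15
`if a > 18: ...` → a > 18 is False, take else branch → z = 30
So z = 30

Answer: 30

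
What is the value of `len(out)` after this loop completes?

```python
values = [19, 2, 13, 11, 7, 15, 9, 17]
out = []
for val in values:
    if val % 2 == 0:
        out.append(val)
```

Count even numbers in [19, 2, 13, 11, 7, 15, 9, 17]
`out` takes the values: [] → [2]
So `len(out)` = 1

Answer: 1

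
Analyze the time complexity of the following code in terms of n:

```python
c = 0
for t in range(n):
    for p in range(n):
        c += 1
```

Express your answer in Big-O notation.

Each loop level contributes: n × n. Multiplying the contributions gives O(n^2).

Answer: O(n^2)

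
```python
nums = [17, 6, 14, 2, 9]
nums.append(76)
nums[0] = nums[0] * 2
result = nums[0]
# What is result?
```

Trace:
`nums = [17, 6, 14, 2, 9]` → nums = [17, 6, 14, 2, 9]
`nums.append(76)` → nums = [17, 6, 14, 2, 9, 76]
`nums[0] = nums[0] * 2` → nums = [34, 6, 14, 2, 9, 76]
`result = nums[0]` → result = 34
So result = 34

Answer: 34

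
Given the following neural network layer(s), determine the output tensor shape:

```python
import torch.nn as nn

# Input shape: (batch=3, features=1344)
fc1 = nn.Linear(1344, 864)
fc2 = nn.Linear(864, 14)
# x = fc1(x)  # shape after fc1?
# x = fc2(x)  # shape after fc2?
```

Input: (3, 1344) -> after fc1: (3, 864) -> Output: (3, 14)

Answer: (3, 14)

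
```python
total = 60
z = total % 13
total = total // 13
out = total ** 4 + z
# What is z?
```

Trace:
`total = 60` → total = 60
`z = total % 13` → z = 8
`total = total // 13` → total = 4
`out = total ** 4 + z` → out = 264
So z = 8

Answer: 8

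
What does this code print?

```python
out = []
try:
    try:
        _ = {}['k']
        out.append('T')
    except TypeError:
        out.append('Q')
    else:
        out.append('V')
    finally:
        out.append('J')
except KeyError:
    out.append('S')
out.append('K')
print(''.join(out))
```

Execution trace: 'J' (finally) → 'S' (outer except KeyError) → 'K' (after the try/except). Output: JSK

Answer: JSK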